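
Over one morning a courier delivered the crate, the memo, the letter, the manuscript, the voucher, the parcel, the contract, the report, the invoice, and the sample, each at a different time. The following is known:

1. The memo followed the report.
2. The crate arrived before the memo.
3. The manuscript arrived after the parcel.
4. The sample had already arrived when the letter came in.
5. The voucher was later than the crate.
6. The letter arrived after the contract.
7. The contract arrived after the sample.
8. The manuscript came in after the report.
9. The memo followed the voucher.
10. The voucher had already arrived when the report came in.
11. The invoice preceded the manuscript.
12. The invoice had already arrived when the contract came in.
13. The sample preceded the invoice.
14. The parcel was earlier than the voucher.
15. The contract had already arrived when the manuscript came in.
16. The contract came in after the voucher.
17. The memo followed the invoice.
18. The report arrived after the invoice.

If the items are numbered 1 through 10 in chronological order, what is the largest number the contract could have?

The contract must come before the letter and the manuscript — 2 items forced after it.
Everything else can be placed before the contract in some valid order, so the contract can sit as late as position 10 − 2 = 8.

8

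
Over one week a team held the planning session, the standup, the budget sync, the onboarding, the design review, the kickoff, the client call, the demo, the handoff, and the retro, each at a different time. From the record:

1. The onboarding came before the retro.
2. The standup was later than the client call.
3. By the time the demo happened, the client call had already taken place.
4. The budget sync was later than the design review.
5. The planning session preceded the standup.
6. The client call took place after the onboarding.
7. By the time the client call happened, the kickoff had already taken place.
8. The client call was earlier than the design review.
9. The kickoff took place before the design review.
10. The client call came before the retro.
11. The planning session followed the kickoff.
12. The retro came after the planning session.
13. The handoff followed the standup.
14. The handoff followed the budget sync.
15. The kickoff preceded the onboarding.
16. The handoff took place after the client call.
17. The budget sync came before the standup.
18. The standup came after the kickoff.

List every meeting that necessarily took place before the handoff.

the budget sync, the client call, the design review, the kickoff, the onboarding, the planning session, the standup

Directly stated before the handoff: the budget sync, the client call, and the standup.
The design review reaches the handoff via the design review → the budget sync → the handoff.
The kickoff reaches the handoff via the kickoff → the standup → the handoff.
The onboarding reaches the handoff via the onboarding → the client call → the handoff.
Likewise the planning session reaches the handoff by chaining the stated constraints.
No chain forces the retro (or any of the others) ahead of the handoff.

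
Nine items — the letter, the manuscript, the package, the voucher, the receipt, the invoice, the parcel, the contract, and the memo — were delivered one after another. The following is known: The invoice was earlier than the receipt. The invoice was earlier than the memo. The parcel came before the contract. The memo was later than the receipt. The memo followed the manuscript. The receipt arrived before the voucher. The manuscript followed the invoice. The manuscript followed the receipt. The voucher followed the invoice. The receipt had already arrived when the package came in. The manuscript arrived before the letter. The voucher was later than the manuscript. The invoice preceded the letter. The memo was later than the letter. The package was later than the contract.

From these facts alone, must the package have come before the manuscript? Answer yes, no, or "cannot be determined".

No chain of stated constraints runs from the package to the manuscript, and none runs from the manuscript to the package either.
So the relative order of the package and the manuscript is not fixed by the given facts.

cannot be determined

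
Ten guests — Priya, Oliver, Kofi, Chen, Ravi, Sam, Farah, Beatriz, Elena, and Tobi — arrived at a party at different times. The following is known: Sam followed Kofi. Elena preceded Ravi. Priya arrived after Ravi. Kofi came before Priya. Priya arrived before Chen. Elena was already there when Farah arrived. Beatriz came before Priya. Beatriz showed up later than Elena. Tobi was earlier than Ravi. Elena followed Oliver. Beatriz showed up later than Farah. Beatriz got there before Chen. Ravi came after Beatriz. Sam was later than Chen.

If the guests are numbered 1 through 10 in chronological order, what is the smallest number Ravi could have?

Beatriz, Elena, Farah, Oliver, and Tobi must all come before Ravi — 5 forced predecessors.
Nothing else is forced ahead of Ravi, so their earliest slot is position 5 + 1 = 6.

6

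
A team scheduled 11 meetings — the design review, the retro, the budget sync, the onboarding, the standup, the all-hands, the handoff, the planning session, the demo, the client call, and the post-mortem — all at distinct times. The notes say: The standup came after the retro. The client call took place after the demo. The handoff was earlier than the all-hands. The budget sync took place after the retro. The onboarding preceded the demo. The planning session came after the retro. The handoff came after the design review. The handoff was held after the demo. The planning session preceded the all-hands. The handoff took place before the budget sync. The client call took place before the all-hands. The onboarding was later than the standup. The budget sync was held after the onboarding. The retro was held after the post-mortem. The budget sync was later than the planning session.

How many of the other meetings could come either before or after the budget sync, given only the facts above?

2

Forced before the budget sync: the demo, the design review, the handoff, the onboarding, the planning session, the post-mortem, the retro, and the standup.
That leaves the all-hands and the client call with no forced order relative to the budget sync — 2.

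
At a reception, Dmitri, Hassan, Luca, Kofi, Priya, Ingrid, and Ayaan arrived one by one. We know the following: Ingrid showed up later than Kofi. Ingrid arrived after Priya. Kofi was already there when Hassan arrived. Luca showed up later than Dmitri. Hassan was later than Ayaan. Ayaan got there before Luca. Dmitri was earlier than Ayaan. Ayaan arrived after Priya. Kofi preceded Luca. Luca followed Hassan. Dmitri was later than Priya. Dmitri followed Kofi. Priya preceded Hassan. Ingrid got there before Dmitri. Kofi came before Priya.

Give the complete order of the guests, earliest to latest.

The constraints fix every adjacent pair, so only one ordering works:
Kofi → Priya → Ingrid → Dmitri → Ayaan → Hassan → Luca.

Kofi, Priya, Ingrid, Dmitri, Ayaan, Hassan, Luca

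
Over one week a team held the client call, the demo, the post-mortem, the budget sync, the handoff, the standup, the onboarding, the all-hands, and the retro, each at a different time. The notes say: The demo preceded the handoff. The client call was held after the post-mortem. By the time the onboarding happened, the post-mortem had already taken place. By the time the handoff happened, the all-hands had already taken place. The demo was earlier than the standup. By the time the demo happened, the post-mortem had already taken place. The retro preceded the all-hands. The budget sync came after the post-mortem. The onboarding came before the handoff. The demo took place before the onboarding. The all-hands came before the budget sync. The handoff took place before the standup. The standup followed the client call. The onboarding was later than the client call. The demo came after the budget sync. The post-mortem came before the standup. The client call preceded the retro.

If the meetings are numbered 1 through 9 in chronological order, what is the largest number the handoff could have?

8

The handoff must come before the standup — 1 meeting forced after it.
Everything else can be placed before the handoff in some valid order, so the handoff can sit as late as position 9 − 1 = 8.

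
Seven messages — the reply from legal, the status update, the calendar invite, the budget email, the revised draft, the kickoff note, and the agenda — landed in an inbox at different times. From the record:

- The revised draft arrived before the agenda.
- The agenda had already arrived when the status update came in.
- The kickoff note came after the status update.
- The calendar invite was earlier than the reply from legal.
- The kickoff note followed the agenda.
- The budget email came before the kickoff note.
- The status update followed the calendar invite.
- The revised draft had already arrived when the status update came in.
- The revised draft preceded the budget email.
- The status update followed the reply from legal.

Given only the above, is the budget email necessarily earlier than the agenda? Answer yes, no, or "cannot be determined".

cannot be determined

No chain of stated constraints runs from the budget email to the agenda, and none runs from the agenda to the budget email either.
So the relative order of the budget email and the agenda is not fixed by the given facts.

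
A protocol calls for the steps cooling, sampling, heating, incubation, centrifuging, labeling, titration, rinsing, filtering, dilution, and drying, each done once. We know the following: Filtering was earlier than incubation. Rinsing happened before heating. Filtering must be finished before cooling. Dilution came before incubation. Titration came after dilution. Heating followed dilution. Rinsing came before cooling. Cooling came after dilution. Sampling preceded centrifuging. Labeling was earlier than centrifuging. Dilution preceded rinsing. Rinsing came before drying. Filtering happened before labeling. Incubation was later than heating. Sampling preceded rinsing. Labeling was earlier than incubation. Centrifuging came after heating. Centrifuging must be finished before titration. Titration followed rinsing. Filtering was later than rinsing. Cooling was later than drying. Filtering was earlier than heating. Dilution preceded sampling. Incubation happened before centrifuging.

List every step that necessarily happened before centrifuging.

Directly stated before centrifuging: heating, incubation, labeling, and sampling.
Dilution reaches centrifuging via dilution → heating → centrifuging.
Filtering reaches centrifuging via filtering → heating → centrifuging.
Rinsing reaches centrifuging via rinsing → heating → centrifuging.

dilution, filtering, heating, incubation, labeling, rinsing, sampling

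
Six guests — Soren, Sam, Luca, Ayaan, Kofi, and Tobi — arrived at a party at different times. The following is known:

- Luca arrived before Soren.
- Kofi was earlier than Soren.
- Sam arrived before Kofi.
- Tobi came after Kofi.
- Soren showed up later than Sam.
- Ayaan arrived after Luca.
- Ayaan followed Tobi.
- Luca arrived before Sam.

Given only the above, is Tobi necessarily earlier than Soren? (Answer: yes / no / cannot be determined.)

No chain of stated constraints runs from Tobi to Soren, and none runs from Soren to Tobi either.
So the relative order of Tobi and Soren is not fixed by the given facts.

cannot be determined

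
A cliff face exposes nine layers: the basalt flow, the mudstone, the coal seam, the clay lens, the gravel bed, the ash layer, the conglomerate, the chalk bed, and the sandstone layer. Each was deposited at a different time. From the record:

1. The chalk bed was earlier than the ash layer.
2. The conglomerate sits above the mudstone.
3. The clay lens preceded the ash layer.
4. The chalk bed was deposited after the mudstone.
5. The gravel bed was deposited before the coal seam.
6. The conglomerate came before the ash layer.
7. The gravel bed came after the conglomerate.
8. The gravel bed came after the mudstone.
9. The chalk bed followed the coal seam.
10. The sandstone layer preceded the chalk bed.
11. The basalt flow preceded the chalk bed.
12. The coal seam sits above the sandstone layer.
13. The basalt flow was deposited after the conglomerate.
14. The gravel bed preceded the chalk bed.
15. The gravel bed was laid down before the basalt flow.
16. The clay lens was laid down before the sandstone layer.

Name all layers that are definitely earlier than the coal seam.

the clay lens, the conglomerate, the gravel bed, the mudstone, the sandstone layer

Directly stated before the coal seam: the gravel bed and the sandstone layer.
The clay lens reaches the coal seam via the clay lens → the sandstone layer → the coal seam.
The conglomerate reaches the coal seam via the conglomerate → the gravel bed → the coal seam.
The mudstone reaches the coal seam via the mudstone → the gravel bed → the coal seam.
No chain forces the chalk bed (or any of the others) ahead of the coal seam.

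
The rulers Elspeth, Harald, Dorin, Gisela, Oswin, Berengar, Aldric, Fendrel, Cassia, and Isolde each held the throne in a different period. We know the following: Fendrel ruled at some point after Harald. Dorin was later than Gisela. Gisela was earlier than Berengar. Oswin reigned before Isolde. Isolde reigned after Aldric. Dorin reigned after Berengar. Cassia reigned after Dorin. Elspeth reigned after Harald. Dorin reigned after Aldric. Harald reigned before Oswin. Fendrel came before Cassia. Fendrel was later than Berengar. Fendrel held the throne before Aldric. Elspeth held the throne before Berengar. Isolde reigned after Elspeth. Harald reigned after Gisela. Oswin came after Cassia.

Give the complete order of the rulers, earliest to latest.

The constraints fix every adjacent pair, so only one ordering works:
Gisela → Harald → Elspeth → Berengar → Fendrel → Aldric → Dorin → Cassia → Oswin → Isolde.

Gisela, Harald, Elspeth, Berengar, Fendrel, Aldric, Dorin, Cassia, Oswin, Isolde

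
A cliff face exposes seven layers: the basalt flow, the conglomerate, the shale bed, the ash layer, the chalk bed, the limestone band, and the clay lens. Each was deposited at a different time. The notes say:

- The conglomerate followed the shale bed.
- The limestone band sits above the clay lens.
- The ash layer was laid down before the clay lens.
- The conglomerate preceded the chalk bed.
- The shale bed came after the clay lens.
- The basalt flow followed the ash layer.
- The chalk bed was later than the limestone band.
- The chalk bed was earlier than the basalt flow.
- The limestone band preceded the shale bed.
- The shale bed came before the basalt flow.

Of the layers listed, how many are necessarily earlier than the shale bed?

Directly stated before the shale bed: the clay lens and the limestone band.
The ash layer reaches the shale bed via the ash layer → the clay lens → the shale bed.
No chain forces the chalk bed (or any of the others) ahead of the shale bed.
That's the ash layer, the clay lens, and the limestone band — 3 in all.

3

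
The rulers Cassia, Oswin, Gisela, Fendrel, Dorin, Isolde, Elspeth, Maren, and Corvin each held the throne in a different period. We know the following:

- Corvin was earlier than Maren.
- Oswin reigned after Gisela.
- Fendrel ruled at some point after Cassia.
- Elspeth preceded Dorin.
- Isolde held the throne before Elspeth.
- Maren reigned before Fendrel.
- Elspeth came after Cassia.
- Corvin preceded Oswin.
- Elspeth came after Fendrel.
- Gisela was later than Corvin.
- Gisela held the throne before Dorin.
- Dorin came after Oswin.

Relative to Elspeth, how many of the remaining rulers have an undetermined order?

2

Forced before Elspeth: Cassia, Corvin, Fendrel, Isolde, and Maren; forced after Elspeth: Dorin.
That leaves Gisela and Oswin with no forced order relative to Elspeth — 2.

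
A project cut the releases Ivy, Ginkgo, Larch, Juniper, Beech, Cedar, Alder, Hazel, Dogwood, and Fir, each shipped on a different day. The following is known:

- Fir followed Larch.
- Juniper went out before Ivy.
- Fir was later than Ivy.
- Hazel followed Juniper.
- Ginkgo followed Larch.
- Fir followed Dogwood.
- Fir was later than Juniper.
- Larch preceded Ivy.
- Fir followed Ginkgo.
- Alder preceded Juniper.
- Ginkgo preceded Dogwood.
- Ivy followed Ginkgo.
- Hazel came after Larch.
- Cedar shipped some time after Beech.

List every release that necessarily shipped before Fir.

Directly stated before Fir: Dogwood, Ginkgo, Ivy, Juniper, and Larch.
Alder reaches Fir via Alder → Juniper → Fir.

Alder, Dogwood, Ginkgo, Ivy, Juniper, Larch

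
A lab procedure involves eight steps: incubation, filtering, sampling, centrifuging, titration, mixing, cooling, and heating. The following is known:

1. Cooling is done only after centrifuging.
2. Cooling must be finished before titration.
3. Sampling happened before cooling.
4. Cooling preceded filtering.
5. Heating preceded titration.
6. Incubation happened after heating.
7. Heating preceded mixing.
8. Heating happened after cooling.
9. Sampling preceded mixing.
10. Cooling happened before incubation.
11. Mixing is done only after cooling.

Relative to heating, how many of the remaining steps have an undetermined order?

1

Forced before heating: centrifuging, cooling, and sampling; forced after heating: incubation, mixing, and titration.
That leaves filtering with no forced order relative to heating — 1.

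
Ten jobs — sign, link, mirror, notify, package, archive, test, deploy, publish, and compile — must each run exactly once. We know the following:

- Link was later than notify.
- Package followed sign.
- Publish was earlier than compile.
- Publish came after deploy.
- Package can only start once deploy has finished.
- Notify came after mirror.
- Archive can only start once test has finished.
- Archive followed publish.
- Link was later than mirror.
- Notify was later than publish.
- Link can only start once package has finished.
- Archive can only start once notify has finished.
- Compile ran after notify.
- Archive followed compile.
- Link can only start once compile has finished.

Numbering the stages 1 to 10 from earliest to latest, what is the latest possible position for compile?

8

Compile must come before archive and link — 2 stages forced after it.
Everything else can be placed before compile in some valid order, so compile can sit as late as position 10 − 2 = 8.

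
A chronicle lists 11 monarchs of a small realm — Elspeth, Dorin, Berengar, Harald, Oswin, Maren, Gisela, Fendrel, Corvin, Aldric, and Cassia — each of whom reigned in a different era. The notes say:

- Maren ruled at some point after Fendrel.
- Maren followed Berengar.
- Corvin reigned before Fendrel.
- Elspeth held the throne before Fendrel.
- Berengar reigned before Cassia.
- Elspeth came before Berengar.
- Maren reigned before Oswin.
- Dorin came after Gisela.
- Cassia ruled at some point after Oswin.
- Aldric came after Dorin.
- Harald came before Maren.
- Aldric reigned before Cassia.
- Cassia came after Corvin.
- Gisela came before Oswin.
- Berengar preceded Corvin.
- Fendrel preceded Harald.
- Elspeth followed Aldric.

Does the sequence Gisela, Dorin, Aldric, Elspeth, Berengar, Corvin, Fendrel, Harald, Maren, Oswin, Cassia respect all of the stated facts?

Check each stated constraint against the proposed order — e.g. Aldric is ahead of Cassia; Gisela is ahead of Oswin. Every pair is in the required order; nothing is violated.

yes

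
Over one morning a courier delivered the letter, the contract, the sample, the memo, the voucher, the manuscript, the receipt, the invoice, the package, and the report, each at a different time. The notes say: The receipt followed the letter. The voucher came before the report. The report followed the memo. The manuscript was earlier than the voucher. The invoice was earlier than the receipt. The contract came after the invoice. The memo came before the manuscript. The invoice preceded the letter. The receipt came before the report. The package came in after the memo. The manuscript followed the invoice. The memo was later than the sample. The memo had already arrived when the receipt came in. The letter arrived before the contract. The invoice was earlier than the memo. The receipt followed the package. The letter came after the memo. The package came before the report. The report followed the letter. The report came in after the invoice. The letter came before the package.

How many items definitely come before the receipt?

5

Directly stated before the receipt: the invoice, the letter, the memo, and the package.
The sample reaches the receipt via the sample → the memo → the receipt.
That's the invoice, the letter, the memo, the package, and the sample — 5 in all.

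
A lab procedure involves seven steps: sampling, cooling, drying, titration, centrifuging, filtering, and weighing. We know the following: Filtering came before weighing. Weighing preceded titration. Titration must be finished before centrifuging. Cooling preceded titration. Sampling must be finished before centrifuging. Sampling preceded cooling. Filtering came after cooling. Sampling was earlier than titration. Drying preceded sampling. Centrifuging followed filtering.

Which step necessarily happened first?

Drying has a chain of constraints placing it before every other step, so drying must be first.

drying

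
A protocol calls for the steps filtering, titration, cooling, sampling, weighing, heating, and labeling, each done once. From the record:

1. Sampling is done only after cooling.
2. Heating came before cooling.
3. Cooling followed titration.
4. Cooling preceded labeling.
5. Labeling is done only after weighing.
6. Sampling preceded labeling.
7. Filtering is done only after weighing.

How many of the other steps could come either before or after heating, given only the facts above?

3

Forced after heating: cooling, labeling, and sampling.
That leaves filtering, titration, and weighing with no forced order relative to heating — 3.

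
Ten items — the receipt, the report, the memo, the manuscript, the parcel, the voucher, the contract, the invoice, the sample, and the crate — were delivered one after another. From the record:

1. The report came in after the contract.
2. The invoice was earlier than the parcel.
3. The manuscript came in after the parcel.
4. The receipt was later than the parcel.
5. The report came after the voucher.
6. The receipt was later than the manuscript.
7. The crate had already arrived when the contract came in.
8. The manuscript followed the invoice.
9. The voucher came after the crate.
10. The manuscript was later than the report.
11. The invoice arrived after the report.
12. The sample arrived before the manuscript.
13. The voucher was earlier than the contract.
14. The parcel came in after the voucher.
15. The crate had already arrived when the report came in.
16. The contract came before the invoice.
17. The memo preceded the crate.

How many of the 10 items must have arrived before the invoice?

Directly stated before the invoice: the contract and the report.
The crate reaches the invoice via the crate → the report → the invoice.
The memo reaches the invoice via the memo → the crate → the report → the invoice.
The voucher reaches the invoice via the voucher → the contract → the invoice.
No chain forces the sample (or any of the others) ahead of the invoice.
That's the contract, the crate, the memo, the report, and the voucher — 5 in all.

5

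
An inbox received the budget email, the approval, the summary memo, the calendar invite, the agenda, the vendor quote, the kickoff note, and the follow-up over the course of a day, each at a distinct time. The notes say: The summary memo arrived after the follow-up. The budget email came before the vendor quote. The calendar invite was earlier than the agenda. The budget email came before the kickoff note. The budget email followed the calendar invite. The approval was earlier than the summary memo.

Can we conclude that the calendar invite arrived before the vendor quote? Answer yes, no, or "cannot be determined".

Chain the constraints: the calendar invite → the budget email → the vendor quote. Each link is directly stated, so the calendar invite comes before the vendor quote.

yes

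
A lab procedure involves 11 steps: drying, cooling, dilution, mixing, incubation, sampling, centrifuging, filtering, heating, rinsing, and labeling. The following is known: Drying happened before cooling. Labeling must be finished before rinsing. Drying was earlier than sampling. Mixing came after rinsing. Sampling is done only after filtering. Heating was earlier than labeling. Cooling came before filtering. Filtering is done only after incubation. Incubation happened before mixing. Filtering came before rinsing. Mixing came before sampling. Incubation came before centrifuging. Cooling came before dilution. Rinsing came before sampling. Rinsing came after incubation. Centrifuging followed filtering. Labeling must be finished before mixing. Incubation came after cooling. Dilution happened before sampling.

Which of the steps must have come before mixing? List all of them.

Directly stated before mixing: incubation, labeling, and rinsing.
Cooling reaches mixing via cooling → incubation → mixing.
Drying reaches mixing via drying → cooling → incubation → mixing.
Filtering reaches mixing via filtering → rinsing → mixing.
Likewise heating reaches mixing by chaining the stated constraints.
No chain forces centrifuging (or any of the others) ahead of mixing.

cooling, drying, filtering, heating, incubation, labeling, rinsing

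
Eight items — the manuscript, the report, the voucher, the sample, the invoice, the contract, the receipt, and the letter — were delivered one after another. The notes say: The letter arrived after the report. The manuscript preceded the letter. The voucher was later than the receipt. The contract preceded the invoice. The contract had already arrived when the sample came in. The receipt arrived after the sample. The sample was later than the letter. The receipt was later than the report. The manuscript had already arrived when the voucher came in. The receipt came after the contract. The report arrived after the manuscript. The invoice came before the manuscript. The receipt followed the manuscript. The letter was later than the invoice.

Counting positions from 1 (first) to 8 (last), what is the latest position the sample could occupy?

6

The sample must come before the receipt and the voucher — 2 items forced after it.
Everything else can be placed before the sample in some valid order, so the sample can sit as late as position 8 − 2 = 6.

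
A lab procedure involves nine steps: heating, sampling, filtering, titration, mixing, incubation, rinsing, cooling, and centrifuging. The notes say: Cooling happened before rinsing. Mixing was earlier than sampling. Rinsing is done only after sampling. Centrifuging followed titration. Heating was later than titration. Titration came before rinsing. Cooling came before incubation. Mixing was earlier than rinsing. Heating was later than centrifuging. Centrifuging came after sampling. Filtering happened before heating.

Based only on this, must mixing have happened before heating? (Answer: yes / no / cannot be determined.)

yes

Chain the constraints: mixing → sampling → centrifuging → heating. Each link is directly stated, so mixing comes before heating.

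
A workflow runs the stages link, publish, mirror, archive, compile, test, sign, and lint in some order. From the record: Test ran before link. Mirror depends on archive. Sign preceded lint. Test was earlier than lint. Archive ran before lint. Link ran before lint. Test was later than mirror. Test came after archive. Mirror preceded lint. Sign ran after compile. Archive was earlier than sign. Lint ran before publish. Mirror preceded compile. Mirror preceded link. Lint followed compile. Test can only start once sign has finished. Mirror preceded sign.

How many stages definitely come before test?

4

Directly stated before test: archive, mirror, and sign.
Compile reaches test via compile → sign → test.
That's archive, compile, mirror, and sign — 4 in all.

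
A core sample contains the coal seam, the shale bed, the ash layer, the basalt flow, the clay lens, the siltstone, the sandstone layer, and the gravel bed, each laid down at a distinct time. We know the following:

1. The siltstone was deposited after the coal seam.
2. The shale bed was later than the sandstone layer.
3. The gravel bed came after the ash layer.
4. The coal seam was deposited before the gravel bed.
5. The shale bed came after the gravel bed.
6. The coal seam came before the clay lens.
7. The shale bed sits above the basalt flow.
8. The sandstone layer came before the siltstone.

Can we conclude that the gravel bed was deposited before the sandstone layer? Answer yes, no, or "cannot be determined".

No chain of stated constraints runs from the gravel bed to the sandstone layer, and none runs from the sandstone layer to the gravel bed either.
So the relative order of the gravel bed and the sandstone layer is not fixed by the given facts.

cannot be determined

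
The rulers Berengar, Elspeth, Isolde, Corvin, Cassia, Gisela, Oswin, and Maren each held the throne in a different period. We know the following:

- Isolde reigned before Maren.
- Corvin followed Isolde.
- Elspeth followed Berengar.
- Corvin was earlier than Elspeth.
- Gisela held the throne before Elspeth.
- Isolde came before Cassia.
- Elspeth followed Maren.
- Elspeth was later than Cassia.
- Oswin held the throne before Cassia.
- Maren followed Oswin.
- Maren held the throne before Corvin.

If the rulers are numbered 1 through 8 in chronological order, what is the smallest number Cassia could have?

3

Isolde and Oswin must both come before Cassia — 2 forced predecessors.
Nothing else is forced ahead of Cassia, so their earliest slot is position 2 + 1 = 3.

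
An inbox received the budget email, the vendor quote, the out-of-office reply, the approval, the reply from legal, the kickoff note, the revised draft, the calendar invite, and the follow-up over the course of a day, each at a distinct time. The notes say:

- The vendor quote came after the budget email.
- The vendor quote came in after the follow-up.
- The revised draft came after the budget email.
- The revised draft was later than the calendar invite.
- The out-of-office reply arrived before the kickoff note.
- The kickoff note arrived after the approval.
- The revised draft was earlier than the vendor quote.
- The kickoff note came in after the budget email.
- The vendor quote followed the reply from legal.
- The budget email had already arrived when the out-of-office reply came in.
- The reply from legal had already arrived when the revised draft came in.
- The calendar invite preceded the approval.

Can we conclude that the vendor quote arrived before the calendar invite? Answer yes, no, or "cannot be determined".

no

Tracing the constraints gives the calendar invite → the revised draft → the vendor quote, so the calendar invite must come before the vendor quote.
That means the vendor quote cannot be before the calendar invite.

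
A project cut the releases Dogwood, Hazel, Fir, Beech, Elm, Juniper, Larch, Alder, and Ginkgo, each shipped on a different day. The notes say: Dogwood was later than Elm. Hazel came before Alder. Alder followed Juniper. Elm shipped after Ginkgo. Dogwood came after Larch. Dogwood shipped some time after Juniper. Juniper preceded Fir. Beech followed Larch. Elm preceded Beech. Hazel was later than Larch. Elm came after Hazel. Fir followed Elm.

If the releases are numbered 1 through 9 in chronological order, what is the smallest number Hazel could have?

2

Larch must come before Hazel — 1 forced predecessor.
Nothing else is forced ahead of Hazel, so its earliest slot is position 1 + 1 = 2.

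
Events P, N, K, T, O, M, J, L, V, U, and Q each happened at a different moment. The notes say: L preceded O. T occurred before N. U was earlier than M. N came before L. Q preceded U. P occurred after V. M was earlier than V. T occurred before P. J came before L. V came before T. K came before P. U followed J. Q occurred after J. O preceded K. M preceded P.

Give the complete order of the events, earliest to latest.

J, Q, U, M, V, T, N, L, O, K, P

The constraints fix every adjacent pair, so only one ordering works:
J → Q → U → M → V → T → N → L → O → K → P.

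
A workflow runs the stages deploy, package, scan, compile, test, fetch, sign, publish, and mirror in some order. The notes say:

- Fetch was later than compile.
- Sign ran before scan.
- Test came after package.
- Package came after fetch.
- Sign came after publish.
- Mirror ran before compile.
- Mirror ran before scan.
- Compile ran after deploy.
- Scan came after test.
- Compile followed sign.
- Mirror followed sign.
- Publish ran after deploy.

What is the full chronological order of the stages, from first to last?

The constraints fix every adjacent pair, so only one ordering works:
deploy → publish → sign → mirror → compile → fetch → package → test → scan.

deploy, publish, sign, mirror, compile, fetch, package, test, scan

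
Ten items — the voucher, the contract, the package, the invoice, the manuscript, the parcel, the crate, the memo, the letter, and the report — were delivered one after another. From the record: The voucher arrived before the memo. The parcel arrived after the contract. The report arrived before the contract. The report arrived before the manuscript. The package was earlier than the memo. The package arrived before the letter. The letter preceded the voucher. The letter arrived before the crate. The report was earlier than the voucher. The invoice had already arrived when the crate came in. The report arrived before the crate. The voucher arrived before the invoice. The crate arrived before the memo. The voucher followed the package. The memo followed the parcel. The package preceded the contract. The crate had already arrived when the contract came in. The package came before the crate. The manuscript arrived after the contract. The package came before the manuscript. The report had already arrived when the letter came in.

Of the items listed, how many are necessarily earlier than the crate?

Directly stated before the crate: the invoice, the letter, the package, and the report.
The voucher reaches the crate via the voucher → the invoice → the crate.
That's the invoice, the letter, the package, the report, and the voucher — 5 in all.

5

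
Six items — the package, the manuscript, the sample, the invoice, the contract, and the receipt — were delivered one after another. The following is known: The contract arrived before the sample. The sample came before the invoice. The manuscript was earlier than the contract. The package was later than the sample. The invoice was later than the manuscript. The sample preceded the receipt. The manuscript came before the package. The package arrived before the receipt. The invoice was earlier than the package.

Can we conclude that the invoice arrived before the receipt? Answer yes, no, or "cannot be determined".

yes

Chain the constraints: the invoice → the package → the receipt. Each link is directly stated, so the invoice comes before the receipt.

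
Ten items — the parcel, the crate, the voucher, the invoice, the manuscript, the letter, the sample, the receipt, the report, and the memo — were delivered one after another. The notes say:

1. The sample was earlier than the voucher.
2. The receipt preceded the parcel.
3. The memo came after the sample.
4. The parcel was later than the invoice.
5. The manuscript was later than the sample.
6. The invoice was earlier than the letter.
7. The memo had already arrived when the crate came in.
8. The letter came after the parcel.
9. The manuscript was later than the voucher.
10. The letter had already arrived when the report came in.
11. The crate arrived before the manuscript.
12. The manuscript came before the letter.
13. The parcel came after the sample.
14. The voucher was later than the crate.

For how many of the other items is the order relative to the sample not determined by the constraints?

Forced after the sample: the crate, the letter, the manuscript, the memo, the parcel, the report, and the voucher.
That leaves the invoice and the receipt with no forced order relative to the sample — 2.

2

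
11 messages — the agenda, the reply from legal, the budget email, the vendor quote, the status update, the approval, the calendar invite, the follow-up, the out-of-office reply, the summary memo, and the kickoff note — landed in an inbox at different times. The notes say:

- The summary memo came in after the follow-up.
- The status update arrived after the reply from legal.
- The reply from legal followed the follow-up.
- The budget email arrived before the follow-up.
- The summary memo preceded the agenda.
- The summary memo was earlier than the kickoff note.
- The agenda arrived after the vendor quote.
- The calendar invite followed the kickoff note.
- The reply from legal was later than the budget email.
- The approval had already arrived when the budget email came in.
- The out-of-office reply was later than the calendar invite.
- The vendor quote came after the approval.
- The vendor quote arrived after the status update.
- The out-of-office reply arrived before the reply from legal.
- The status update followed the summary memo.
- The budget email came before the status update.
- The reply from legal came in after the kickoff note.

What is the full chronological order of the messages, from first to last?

The constraints fix every adjacent pair, so only one ordering works:
the approval → the budget email → the follow-up → the summary memo → the kickoff note → the calendar invite → the out-of-office reply → the reply from legal → the status update → the vendor quote → the agenda.

the approval, the budget email, the follow-up, the summary memo, the kickoff note, the calendar invite, the out-of-office reply, the reply from legal, the status update, the vendor quote, the agenda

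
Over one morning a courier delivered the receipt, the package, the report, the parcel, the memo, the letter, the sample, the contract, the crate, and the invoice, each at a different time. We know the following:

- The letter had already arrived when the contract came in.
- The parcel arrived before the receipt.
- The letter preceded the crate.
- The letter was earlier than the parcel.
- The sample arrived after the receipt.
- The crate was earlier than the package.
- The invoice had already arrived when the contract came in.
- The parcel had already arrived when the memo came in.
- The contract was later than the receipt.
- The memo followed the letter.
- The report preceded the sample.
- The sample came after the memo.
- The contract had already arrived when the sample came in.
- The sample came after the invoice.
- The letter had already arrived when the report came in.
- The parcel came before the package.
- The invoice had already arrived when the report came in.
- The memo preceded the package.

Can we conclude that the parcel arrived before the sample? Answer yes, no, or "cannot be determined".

Chain the constraints: the parcel → the memo → the sample. Each link is directly stated, so the parcel comes before the sample.

yes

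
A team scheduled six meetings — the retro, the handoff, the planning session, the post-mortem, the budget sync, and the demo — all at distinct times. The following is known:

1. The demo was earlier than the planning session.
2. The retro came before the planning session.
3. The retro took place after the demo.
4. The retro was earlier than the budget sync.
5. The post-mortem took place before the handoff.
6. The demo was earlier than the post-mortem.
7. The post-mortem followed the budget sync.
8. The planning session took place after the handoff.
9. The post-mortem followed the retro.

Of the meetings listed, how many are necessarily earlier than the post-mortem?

3

Directly stated before the post-mortem: the budget sync, the demo, and the retro.
That's the budget sync, the demo, and the retro — 3 in all.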